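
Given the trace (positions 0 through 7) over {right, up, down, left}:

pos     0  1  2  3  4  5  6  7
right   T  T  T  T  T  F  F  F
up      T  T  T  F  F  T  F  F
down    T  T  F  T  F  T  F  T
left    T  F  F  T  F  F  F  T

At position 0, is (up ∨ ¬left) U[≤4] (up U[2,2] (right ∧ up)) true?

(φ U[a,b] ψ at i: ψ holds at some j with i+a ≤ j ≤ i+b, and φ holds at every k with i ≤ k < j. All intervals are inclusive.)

Yes

Need some j in [0,4] with (up U[2,2] (right ∧ up)), and (up ∨ ¬left) at every k in [0,j-1].
  j=0: (up U[2,2] (right ∧ up)) holds; no prefix to check → satisfied.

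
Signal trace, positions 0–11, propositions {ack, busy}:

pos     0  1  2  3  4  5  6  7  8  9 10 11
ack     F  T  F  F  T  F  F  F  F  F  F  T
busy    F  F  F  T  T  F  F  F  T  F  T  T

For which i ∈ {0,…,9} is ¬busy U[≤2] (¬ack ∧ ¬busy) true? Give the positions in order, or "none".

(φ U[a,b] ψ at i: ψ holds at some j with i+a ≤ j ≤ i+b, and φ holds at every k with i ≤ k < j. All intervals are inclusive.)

0, 1, 2, 5, 6, 7, 9

Evaluate at each i in [0,9]:
  i=0: ✓ (rhs at j=0)
  i=1: ✓ (rhs at j=2; lhs holds on [1,1])
  i=2: ✓ (rhs at j=2)
  i=3: ✗ (lhs fails at k=3 before rhs at j=5)
  i=4: ✗ (lhs fails at k=4 before rhs at j=5)
  i=5: ✓ (rhs at j=5)
  i=6: ✓ (rhs at j=6)
  i=7: ✓ (rhs at j=7)
  i=8: ✗ (lhs fails at k=8 before rhs at j=9)
  i=9: ✓ (rhs at j=9)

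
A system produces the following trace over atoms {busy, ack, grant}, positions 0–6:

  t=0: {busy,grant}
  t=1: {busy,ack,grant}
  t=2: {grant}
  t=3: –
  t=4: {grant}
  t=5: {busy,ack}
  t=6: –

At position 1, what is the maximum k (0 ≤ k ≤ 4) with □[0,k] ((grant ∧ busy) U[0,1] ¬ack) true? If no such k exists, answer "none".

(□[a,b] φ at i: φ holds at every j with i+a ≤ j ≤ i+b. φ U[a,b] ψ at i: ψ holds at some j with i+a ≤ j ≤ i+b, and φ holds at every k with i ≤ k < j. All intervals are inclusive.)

3

((grant ∧ busy) U[0,1] ¬ack) must hold from j=1 onward; find where it first fails.
  j=1: holds
  j=2: holds
  j=3: holds
  j=4: holds
  j=5: fails
Holds on [1,4], so largest k = 3.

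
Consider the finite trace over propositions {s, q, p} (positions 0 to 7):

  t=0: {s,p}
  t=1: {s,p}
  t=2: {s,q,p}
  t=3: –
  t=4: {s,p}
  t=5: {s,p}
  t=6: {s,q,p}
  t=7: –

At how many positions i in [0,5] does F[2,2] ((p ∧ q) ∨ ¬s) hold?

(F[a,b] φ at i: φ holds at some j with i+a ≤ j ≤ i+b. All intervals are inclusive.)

4

Evaluate at each i in [0,5]:
  i=0: ✓ (witness j=2)
  i=1: ✓ (witness j=3)
  i=2: ✗ (none in [4,4])
  i=3: ✗ (none in [5,5])
  i=4: ✓ (witness j=6)
  i=5: ✓ (witness j=7)
Positions where it holds: {0, 1, 4, 5} → 4.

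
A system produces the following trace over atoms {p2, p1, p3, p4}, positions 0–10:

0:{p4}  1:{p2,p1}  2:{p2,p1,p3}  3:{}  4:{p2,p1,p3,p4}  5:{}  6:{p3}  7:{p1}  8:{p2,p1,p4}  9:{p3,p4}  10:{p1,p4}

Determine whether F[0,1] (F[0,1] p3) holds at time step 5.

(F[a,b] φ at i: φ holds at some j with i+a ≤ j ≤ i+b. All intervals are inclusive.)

Check F[0,1] p3 at each j in [5,6]:
  j=5: holds (witness at 6)
  j=6: holds (witness at 6)
Found at j=5 → formula holds.

Yes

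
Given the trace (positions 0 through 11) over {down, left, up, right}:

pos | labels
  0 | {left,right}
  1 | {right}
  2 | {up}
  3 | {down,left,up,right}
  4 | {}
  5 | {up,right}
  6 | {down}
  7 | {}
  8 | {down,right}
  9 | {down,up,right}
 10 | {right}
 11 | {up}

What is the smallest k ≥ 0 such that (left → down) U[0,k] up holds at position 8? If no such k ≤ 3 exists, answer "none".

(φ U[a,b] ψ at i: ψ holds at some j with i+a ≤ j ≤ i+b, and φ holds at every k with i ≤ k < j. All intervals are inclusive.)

Need earliest j ≥ 8 with up, and (left → down) at every k in [8,j-1].
  j=8: rhs fails.
  j=9: rhs holds; lhs holds on [8,8]. k = 1.

1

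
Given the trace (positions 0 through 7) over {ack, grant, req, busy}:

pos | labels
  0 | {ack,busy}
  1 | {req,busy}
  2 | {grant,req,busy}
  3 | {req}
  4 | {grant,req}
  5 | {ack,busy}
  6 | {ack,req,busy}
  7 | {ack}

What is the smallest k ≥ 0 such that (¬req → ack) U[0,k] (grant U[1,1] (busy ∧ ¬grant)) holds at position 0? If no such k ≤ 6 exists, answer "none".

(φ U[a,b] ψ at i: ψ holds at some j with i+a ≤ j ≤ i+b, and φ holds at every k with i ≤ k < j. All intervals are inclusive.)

4

Need earliest j ≥ 0 with (grant U[1,1] (busy ∧ ¬grant)), and (¬req → ack) at every k in [0,j-1].
  j=0: rhs fails.
  j=1: rhs fails.
  j=2: rhs fails.
  j=3: rhs fails.
  j=4: rhs holds; lhs holds on [0,3]. k = 4.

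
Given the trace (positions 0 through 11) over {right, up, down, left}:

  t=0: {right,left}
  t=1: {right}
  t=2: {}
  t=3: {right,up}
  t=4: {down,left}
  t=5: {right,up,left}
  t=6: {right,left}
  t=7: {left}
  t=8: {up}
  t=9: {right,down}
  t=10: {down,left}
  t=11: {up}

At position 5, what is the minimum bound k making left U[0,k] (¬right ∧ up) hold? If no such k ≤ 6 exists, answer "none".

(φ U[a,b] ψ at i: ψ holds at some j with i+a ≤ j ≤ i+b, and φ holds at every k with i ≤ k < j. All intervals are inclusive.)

3

Need earliest j ≥ 5 with (¬right ∧ up), and left at every k in [5,j-1].
  j=5: rhs fails.
  j=6: rhs fails.
  j=7: rhs fails.
  j=8: rhs holds; lhs holds on [5,7]. k = 3.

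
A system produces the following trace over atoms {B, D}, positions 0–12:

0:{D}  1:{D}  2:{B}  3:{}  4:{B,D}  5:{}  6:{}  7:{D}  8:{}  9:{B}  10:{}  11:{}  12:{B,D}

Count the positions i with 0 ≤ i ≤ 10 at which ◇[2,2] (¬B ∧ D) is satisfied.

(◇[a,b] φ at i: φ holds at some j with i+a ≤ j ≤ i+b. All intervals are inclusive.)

1

Evaluate at each i in [0,10]:
  i=0: ✗ (none in [2,2])
  i=1: ✗ (none in [3,3])
  i=2: ✗ (none in [4,4])
  i=3: ✗ (none in [5,5])
  i=4: ✗ (none in [6,6])
  i=5: ✓ (witness j=7)
  i=6: ✗ (none in [8,8])
  i=7: ✗ (none in [9,9])
  i=8: ✗ (none in [10,10])
  i=9: ✗ (none in [11,11])
  i=10: ✗ (none in [12,12])
Positions where it holds: {5} → 1.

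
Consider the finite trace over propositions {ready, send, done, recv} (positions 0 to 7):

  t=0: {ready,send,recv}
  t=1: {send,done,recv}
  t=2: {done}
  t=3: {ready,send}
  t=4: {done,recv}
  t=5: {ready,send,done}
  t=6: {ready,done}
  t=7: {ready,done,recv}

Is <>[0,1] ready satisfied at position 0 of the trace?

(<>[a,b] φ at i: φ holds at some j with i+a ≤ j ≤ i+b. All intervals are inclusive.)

Yes

Check ready at each j in [0,1]:
  j=0: true
  j=1: false
Found at j=0 → formula holds.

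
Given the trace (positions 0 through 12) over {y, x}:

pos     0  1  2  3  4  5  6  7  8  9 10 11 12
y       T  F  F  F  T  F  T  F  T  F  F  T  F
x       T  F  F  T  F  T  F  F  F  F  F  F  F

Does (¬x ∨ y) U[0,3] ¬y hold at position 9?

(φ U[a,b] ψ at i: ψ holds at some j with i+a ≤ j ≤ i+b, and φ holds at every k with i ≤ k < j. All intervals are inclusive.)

Need some j in [9,12] with ¬y, and (¬x ∨ y) at every k in [9,j-1].
  j=9: ¬y holds; no prefix to check → satisfied.

Yes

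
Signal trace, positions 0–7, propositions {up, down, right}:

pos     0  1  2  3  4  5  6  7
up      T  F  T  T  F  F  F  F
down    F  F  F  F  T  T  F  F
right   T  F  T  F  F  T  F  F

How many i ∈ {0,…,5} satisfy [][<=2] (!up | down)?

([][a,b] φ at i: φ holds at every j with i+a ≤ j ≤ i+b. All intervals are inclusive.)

Evaluate at each i in [0,5]:
  i=0: ✗ (fails at j=0)
  i=1: ✗ (fails at j=2)
  i=2: ✗ (fails at j=2)
  i=3: ✗ (fails at j=3)
  i=4: ✓ (all of [4,6])
  i=5: ✓ (all of [5,7])
Positions where it holds: {4, 5} → 2.

2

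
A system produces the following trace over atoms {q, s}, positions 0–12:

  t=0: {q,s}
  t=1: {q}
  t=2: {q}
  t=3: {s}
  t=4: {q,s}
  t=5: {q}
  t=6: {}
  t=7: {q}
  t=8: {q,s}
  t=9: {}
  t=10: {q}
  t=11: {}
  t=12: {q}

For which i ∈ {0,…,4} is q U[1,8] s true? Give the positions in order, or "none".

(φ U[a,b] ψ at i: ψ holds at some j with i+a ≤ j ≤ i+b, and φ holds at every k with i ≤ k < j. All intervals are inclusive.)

Evaluate at each i in [0,4]:
  i=0: ✓ (rhs at j=3; lhs holds on [0,2])
  i=1: ✓ (rhs at j=3; lhs holds on [1,2])
  i=2: ✓ (rhs at j=3; lhs holds on [2,2])
  i=3: ✗ (lhs fails at k=3 before rhs at j=4)
  i=4: ✗ (lhs fails at k=6 before rhs at j=8)

0, 1, 2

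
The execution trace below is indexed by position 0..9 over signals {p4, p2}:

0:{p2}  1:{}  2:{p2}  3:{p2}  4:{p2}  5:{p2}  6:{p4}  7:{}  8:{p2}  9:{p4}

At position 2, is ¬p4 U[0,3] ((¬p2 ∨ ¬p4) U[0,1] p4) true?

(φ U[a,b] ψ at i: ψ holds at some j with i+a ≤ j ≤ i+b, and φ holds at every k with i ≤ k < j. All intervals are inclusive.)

Need some j in [2,5] with ((¬p2 ∨ ¬p4) U[0,1] p4), and ¬p4 at every k in [2,j-1].
  j=2: ((¬p2 ∨ ¬p4) U[0,1] p4) — fails.
  j=3: ((¬p2 ∨ ¬p4) U[0,1] p4) — fails.
  j=4: ((¬p2 ∨ ¬p4) U[0,1] p4) — fails.
  j=5: ((¬p2 ∨ ¬p4) U[0,1] p4) holds; ¬p4 holds at every k in [2,4] → satisfied.

Holds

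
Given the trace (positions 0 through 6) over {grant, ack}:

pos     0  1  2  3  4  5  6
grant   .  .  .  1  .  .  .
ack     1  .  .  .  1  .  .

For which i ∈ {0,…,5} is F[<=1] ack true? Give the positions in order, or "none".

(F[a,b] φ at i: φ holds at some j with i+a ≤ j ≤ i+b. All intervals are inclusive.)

Evaluate at each i in [0,5]:
  i=0: ✓ (witness j=0)
  i=1: ✗ (none in [1,2])
  i=2: ✗ (none in [2,3])
  i=3: ✓ (witness j=4)
  i=4: ✓ (witness j=4)
  i=5: ✗ (none in [5,6])

0, 3, 4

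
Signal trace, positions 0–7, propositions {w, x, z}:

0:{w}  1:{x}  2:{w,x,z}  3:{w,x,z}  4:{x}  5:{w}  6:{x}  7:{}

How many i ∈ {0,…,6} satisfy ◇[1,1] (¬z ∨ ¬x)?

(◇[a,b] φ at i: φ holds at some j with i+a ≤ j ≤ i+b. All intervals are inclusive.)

5

Evaluate at each i in [0,6]:
  i=0: ✓ (witness j=1)
  i=1: ✗ (none in [2,2])
  i=2: ✗ (none in [3,3])
  i=3: ✓ (witness j=4)
  i=4: ✓ (witness j=5)
  i=5: ✓ (witness j=6)
  i=6: ✓ (witness j=7)
Positions where it holds: {0, 3, 4, 5, 6} → 5.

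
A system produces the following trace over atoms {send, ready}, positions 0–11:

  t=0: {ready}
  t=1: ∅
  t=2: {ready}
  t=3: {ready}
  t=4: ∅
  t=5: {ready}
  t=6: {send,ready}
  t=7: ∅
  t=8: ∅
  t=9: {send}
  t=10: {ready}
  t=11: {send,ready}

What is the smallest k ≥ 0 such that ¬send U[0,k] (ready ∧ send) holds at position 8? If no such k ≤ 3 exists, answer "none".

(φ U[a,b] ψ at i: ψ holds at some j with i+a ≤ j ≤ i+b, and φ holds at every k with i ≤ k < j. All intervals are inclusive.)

Need earliest j ≥ 8 with (ready ∧ send), and ¬send at every k in [8,j-1].
  j=8: rhs fails.
  j=9: rhs fails.
  j=10: rhs fails.
  j=11: rhs holds but lhs fails at k=9.
No witness within the range → none.

none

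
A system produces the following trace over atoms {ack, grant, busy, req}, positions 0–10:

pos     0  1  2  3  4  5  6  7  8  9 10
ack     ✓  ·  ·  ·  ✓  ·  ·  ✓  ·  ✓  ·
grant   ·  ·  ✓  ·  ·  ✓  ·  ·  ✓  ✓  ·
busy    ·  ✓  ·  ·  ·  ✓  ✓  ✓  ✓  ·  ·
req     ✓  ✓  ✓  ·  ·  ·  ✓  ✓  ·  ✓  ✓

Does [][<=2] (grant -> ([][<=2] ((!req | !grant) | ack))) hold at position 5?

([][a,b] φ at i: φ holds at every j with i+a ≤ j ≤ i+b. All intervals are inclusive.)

Check (grant -> ([][<=2] ((!req | !grant) | ack))) at every j in [5,7]:
  j=5: antecedent true; consequent holds on [5,7] → ✓
  j=6: antecedent false → ✓
  j=7: antecedent false → ✓
All positions satisfy it → formula holds.

True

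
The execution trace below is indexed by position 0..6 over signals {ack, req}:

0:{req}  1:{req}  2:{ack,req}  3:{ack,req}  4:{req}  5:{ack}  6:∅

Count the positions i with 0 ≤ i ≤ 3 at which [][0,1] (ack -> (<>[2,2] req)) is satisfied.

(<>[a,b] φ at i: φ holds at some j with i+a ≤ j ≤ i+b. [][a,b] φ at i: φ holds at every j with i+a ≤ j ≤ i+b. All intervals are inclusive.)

Evaluate at each i in [0,3]:
  i=0: ✓ (all of [0,1])
  i=1: ✓ (all of [1,2])
  i=2: ✗ (fails at j=3)
  i=3: ✗ (fails at j=3)
Positions where it holds: {0, 1} → 2.

2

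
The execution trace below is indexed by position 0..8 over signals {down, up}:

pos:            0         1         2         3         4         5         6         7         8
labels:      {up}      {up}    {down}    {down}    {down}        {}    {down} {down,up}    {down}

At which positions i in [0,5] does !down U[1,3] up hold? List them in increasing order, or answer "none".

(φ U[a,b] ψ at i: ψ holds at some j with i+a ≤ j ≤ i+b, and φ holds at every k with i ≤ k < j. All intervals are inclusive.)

0

Evaluate at each i in [0,5]:
  i=0: ✓ (rhs at j=1; lhs holds on [0,0])
  i=1: ✗ (no rhs in [2,4])
  i=2: ✗ (no rhs in [3,5])
  i=3: ✗ (no rhs in [4,6])
  i=4: ✗ (lhs fails at k=4 before rhs at j=7)
  i=5: ✗ (lhs fails at k=6 before rhs at j=7)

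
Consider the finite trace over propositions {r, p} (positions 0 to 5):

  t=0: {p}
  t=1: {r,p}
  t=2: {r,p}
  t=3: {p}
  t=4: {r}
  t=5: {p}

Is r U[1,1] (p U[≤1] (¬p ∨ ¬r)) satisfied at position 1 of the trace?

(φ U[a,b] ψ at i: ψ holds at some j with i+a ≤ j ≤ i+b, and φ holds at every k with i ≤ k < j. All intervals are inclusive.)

Need some j in [2,2] with (p U[≤1] (¬p ∨ ¬r)), and r at every k in [1,j-1].
  j=2: (p U[≤1] (¬p ∨ ¬r)) holds; r holds at every k in [1,1] → satisfied.

Holds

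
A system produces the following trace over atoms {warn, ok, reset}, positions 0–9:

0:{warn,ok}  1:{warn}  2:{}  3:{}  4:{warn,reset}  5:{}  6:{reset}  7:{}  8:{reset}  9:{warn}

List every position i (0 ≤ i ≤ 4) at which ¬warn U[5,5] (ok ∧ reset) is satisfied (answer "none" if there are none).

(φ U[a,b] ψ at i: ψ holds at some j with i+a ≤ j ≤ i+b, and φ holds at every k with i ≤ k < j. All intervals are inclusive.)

none

Evaluate at each i in [0,4]:
  i=0: ✗ (no rhs in [5,5])
  i=1: ✗ (no rhs in [6,6])
  i=2: ✗ (no rhs in [7,7])
  i=3: ✗ (no rhs in [8,8])
  i=4: ✗ (no rhs in [9,9])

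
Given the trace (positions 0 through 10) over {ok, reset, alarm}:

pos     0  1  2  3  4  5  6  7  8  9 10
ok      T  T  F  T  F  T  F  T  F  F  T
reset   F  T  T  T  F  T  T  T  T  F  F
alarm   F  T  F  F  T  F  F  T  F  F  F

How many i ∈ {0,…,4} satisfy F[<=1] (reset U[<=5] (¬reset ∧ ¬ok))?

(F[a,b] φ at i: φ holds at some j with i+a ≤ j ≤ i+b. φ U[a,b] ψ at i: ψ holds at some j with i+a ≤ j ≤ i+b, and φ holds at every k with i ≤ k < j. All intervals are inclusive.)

Evaluate at each i in [0,4]:
  i=0: ✓ (witness j=1)
  i=1: ✓ (witness j=1)
  i=2: ✓ (witness j=2)
  i=3: ✓ (witness j=3)
  i=4: ✓ (witness j=4)
Positions where it holds: {0, 1, 2, 3, 4} → 5.

5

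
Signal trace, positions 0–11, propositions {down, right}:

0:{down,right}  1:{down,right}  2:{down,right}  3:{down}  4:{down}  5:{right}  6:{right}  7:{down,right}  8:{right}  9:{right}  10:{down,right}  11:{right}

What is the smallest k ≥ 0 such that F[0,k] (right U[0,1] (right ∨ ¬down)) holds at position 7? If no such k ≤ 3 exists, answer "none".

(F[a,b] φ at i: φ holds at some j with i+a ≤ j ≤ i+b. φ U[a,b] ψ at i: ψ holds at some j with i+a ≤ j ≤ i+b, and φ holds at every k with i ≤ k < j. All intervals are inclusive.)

Scan j = 7,8,… for (right U[0,1] (right ∨ ¬down)):
  j=7: holds
First hit at j=7, so smallest k = 7-7 = 0.

0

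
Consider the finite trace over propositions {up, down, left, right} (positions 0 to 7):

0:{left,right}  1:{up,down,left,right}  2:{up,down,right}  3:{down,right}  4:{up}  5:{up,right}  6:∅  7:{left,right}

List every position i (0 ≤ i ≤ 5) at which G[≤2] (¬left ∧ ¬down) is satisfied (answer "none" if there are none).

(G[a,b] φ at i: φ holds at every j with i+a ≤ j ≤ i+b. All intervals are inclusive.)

Evaluate at each i in [0,5]:
  i=0: ✗ (fails at j=0)
  i=1: ✗ (fails at j=1)
  i=2: ✗ (fails at j=2)
  i=3: ✗ (fails at j=3)
  i=4: ✓ (all of [4,6])
  i=5: ✗ (fails at j=7)

4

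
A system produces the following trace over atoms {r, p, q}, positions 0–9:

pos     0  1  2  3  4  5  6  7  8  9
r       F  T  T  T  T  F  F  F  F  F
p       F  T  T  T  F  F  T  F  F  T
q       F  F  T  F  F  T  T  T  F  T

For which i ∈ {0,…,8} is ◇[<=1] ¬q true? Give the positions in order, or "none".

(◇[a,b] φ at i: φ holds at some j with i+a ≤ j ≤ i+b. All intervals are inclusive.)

Evaluate at each i in [0,8]:
  i=0: ✓ (witness j=0)
  i=1: ✓ (witness j=1)
  i=2: ✓ (witness j=3)
  i=3: ✓ (witness j=3)
  i=4: ✓ (witness j=4)
  i=5: ✗ (none in [5,6])
  i=6: ✗ (none in [6,7])
  i=7: ✓ (witness j=8)
  i=8: ✓ (witness j=8)

0, 1, 2, 3, 4, 7, 8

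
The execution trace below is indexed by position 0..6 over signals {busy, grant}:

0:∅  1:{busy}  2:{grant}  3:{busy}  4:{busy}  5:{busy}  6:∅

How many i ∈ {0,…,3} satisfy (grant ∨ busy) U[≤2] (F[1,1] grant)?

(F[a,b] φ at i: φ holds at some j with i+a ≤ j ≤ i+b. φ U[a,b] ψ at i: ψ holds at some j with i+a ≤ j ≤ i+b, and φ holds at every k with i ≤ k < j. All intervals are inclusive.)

1

Evaluate at each i in [0,3]:
  i=0: ✗ (lhs fails at k=0 before rhs at j=1)
  i=1: ✓ (rhs at j=1)
  i=2: ✗ (no rhs in [2,4])
  i=3: ✗ (no rhs in [3,5])
Positions where it holds: {1} → 1.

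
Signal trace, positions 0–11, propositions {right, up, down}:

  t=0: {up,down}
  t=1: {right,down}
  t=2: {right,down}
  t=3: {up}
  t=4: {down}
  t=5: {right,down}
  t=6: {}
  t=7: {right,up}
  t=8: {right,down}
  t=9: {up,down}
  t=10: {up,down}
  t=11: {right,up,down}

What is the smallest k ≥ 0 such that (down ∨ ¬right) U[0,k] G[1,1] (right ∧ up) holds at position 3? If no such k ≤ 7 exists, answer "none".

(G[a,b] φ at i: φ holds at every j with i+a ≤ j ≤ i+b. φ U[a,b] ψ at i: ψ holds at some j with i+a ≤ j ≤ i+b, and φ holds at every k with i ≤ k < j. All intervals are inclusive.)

3

Need earliest j ≥ 3 with G[1,1] (right ∧ up), and (down ∨ ¬right) at every k in [3,j-1].
  j=3: rhs fails.
  j=4: rhs fails.
  j=5: rhs fails.
  j=6: rhs holds; lhs holds on [3,5]. k = 3.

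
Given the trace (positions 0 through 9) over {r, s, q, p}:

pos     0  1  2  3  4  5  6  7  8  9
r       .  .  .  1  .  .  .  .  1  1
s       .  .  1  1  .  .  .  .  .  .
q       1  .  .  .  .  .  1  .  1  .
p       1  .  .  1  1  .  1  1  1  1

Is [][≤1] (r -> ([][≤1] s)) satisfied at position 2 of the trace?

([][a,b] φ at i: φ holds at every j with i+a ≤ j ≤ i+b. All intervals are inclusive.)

Check (r -> ([][≤1] s)) at every j in [2,3]:
  j=2: antecedent false → ✓
  j=3: antecedent true; consequent fails at 4 → ✗
Fails at j=3 → formula fails.

False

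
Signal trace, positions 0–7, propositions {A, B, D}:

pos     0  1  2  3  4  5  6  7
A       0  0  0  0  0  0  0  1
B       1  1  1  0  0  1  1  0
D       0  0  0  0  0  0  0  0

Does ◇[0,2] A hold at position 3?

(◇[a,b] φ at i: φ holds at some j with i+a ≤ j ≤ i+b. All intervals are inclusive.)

Check A at each j in [3,5]:
  j=3: false
  j=4: false
  j=5: false
No position in the window satisfies it → formula fails.

Does not hold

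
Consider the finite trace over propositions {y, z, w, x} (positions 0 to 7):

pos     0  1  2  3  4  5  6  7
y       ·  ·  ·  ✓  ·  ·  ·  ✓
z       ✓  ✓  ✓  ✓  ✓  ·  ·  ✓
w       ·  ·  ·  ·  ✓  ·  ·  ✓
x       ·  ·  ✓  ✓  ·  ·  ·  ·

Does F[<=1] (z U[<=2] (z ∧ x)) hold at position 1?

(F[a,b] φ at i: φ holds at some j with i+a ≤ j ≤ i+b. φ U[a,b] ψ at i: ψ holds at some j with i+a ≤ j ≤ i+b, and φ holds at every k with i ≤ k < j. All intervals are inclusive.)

Check (z U[<=2] (z ∧ x)) at each j in [1,2]:
  j=1: holds
  j=2: holds
Found at j=1 → formula holds.

Holds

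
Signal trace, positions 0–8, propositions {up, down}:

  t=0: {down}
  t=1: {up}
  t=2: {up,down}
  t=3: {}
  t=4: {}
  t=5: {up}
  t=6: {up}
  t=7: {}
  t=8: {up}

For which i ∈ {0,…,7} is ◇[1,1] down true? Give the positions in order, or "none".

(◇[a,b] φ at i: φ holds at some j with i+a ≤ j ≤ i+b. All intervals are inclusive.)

1

Evaluate at each i in [0,7]:
  i=0: ✗ (none in [1,1])
  i=1: ✓ (witness j=2)
  i=2: ✗ (none in [3,3])
  i=3: ✗ (none in [4,4])
  i=4: ✗ (none in [5,5])
  i=5: ✗ (none in [6,6])
  i=6: ✗ (none in [7,7])
  i=7: ✗ (none in [8,8])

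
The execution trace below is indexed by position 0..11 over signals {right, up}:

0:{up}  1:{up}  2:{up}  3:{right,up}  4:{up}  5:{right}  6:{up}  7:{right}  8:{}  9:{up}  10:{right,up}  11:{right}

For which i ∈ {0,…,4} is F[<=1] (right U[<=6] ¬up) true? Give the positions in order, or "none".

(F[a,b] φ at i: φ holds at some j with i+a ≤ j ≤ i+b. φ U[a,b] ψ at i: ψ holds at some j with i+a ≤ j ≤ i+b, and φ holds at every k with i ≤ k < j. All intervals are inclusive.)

Evaluate at each i in [0,4]:
  i=0: ✗ (none in [0,1])
  i=1: ✗ (none in [1,2])
  i=2: ✗ (none in [2,3])
  i=3: ✗ (none in [3,4])
  i=4: ✓ (witness j=5)

4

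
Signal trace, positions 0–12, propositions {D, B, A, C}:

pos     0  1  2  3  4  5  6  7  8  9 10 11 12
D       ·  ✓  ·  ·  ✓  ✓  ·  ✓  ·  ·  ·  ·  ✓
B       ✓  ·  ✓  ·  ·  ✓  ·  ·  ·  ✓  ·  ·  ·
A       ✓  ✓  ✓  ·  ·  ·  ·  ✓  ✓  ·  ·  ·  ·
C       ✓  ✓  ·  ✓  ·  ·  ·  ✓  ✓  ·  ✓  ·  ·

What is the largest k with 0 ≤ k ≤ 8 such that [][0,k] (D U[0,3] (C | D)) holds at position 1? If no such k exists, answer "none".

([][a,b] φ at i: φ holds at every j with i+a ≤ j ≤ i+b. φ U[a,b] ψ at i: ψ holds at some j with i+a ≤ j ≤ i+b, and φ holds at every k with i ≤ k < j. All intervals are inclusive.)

(D U[0,3] (C | D)) must hold from j=1 onward; find where it first fails.
  j=1: holds
  j=2: fails
Holds on [1,1], so largest k = 0.

0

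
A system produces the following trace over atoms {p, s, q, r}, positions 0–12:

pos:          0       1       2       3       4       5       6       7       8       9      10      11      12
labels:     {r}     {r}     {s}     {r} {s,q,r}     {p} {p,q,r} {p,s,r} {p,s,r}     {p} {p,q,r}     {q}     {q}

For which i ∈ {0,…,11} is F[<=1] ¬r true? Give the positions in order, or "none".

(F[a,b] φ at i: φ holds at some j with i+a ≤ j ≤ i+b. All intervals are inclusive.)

1, 2, 4, 5, 8, 9, 10, 11

Evaluate at each i in [0,11]:
  i=0: ✗ (none in [0,1])
  i=1: ✓ (witness j=2)
  i=2: ✓ (witness j=2)
  i=3: ✗ (none in [3,4])
  i=4: ✓ (witness j=5)
  i=5: ✓ (witness j=5)
  i=6: ✗ (none in [6,7])
  i=7: ✗ (none in [7,8])
  i=8: ✓ (witness j=9)
  i=9: ✓ (witness j=9)
  i=10: ✓ (witness j=11)
  i=11: ✓ (witness j=11)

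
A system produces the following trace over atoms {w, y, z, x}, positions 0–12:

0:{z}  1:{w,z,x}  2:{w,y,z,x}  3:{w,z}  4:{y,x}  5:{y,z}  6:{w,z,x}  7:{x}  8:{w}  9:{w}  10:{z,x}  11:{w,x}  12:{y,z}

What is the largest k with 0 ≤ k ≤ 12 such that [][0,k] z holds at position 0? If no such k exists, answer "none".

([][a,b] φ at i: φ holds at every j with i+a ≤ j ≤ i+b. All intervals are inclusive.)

z must hold from j=0 onward; find where it first fails.
  j=0: holds
  j=1: holds
  j=2: holds
  j=3: holds
  j=4: fails
Holds on [0,3], so largest k = 3.

3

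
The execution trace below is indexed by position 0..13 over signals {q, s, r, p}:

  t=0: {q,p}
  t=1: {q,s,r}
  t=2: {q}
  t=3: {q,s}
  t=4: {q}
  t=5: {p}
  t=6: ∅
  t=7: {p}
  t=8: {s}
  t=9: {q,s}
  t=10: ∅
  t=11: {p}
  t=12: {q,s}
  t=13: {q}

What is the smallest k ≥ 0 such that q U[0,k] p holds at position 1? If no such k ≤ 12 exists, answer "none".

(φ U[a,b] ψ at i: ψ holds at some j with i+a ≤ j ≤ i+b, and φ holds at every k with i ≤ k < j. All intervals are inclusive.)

4

Need earliest j ≥ 1 with p, and q at every k in [1,j-1].
  j=1: rhs fails.
  j=2: rhs fails.
  j=3: rhs fails.
  j=4: rhs fails.
  j=5: rhs holds; lhs holds on [1,4]. k = 4.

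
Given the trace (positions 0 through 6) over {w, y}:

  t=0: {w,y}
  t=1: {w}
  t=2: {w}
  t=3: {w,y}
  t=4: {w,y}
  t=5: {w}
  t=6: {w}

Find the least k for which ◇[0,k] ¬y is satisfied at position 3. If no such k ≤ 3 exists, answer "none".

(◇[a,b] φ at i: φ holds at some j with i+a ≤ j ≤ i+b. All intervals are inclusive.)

Scan j = 3,4,… for ¬y:
  j=3: fails
  j=4: fails
  j=5: holds
First hit at j=5, so smallest k = 5-3 = 2.

2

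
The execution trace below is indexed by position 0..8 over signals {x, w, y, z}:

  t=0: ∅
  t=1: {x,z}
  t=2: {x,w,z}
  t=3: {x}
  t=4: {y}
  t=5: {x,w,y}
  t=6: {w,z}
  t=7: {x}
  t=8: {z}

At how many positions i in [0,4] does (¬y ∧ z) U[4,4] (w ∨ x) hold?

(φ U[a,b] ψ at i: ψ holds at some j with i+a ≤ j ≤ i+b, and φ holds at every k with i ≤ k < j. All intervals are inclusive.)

0

Evaluate at each i in [0,4]:
  i=0: ✗ (no rhs in [4,4])
  i=1: ✗ (lhs fails at k=3 before rhs at j=5)
  i=2: ✗ (lhs fails at k=3 before rhs at j=6)
  i=3: ✗ (lhs fails at k=3 before rhs at j=7)
  i=4: ✗ (no rhs in [8,8])
Positions where it holds: {} → 0.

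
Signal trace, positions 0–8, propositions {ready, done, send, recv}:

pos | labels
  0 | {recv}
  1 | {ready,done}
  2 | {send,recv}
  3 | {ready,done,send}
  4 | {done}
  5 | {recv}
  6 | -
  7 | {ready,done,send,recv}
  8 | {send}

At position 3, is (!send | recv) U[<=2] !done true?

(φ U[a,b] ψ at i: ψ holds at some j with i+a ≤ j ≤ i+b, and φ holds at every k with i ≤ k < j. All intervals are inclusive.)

False

Need some j in [3,5] with !done, and (!send | recv) at every k in [3,j-1].
  j=3: !done false.
  j=4: !done false.
  j=5: !done holds, but (!send | recv) fails at k=3 → not this j.
No j in the window works → until fails.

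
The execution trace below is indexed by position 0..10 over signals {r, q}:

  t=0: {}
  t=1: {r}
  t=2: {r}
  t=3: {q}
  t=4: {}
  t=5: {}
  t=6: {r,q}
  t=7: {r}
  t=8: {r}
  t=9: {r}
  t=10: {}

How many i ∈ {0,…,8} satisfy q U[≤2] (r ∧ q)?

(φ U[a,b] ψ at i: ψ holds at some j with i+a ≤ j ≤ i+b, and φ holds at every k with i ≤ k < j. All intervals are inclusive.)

1

Evaluate at each i in [0,8]:
  i=0: ✗ (no rhs in [0,2])
  i=1: ✗ (no rhs in [1,3])
  i=2: ✗ (no rhs in [2,4])
  i=3: ✗ (no rhs in [3,5])
  i=4: ✗ (lhs fails at k=4 before rhs at j=6)
  i=5: ✗ (lhs fails at k=5 before rhs at j=6)
  i=6: ✓ (rhs at j=6)
  i=7: ✗ (no rhs in [7,9])
  i=8: ✗ (no rhs in [8,10])
Positions where it holds: {6} → 1.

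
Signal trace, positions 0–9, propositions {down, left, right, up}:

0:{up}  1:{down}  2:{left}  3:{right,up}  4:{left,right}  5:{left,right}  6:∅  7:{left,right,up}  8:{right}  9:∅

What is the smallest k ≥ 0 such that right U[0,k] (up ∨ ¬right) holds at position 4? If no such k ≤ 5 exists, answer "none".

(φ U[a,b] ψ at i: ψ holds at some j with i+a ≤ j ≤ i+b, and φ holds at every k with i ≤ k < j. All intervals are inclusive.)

2

Need earliest j ≥ 4 with (up ∨ ¬right), and right at every k in [4,j-1].
  j=4: rhs fails.
  j=5: rhs fails.
  j=6: rhs holds; lhs holds on [4,5]. k = 2.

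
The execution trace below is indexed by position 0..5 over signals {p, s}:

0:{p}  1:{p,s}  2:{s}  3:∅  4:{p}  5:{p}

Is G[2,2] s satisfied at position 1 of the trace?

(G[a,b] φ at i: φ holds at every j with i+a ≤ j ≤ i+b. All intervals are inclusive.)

False

Check s at every j in [3,3]:
  j=3: false
Fails at j=3 → formula fails.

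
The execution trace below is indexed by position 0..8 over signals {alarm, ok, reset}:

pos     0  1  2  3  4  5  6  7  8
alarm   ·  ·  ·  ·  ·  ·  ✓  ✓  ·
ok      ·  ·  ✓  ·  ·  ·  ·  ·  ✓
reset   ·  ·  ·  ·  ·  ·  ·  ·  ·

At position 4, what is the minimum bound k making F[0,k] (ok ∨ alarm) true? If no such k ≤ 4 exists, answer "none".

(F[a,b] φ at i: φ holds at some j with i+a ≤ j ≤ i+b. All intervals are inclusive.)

Scan j = 4,5,… for (ok ∨ alarm):
  j=4: fails
  j=5: fails
  j=6: holds
First hit at j=6, so smallest k = 6-4 = 2.

2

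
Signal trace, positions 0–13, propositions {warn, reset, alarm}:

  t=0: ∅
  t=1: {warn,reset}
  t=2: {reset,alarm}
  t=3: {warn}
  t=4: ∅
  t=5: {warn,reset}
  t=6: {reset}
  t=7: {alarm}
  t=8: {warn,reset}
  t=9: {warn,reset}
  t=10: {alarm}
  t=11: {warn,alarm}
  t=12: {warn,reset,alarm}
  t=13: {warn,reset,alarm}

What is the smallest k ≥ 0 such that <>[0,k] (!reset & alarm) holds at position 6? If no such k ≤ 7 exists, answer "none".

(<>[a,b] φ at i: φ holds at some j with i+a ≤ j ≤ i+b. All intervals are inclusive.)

1

Scan j = 6,7,… for (!reset & alarm):
  j=6: fails
  j=7: holds
First hit at j=7, so smallest k = 7-6 = 1.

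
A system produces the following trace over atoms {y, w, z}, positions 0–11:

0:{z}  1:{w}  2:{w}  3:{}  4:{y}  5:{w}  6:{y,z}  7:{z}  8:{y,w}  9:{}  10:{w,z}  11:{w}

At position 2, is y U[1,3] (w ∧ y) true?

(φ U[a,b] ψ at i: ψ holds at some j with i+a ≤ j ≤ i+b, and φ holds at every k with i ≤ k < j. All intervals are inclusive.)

Need some j in [3,5] with (w ∧ y), and y at every k in [2,j-1].
  j=3: (w ∧ y) false.
  j=4: (w ∧ y) false.
  j=5: (w ∧ y) false.
No j in the window works → until fails.

No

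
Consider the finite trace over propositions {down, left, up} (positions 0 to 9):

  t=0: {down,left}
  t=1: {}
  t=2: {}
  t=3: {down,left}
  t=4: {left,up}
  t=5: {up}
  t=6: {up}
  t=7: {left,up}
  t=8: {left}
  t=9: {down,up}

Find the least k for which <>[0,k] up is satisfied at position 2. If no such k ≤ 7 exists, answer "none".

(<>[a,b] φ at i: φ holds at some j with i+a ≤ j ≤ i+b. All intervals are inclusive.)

Scan j = 2,3,… for up:
  j=2: fails
  j=3: fails
  j=4: holds
First hit at j=4, so smallest k = 4-2 = 2.

2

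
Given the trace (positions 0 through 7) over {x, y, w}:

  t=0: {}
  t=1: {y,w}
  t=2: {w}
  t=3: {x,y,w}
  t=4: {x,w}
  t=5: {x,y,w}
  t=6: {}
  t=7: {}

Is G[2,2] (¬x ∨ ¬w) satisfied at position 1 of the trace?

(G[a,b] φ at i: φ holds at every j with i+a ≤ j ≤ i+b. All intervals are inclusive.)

False

Check (¬x ∨ ¬w) at every j in [3,3]:
  j=3: false
Fails at j=3 → formula fails.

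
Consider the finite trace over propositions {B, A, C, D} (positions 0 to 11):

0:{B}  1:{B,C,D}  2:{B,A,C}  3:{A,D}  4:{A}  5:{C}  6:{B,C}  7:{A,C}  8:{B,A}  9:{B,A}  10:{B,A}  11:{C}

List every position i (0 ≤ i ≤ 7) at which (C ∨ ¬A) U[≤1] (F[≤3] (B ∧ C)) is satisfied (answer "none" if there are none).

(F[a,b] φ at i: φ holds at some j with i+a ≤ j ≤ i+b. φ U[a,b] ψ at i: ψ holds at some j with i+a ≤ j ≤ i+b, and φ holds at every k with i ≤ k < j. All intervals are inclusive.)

0, 1, 2, 3, 4, 5, 6

Evaluate at each i in [0,7]:
  i=0: ✓ (rhs at j=0)
  i=1: ✓ (rhs at j=1)
  i=2: ✓ (rhs at j=2)
  i=3: ✓ (rhs at j=3)
  i=4: ✓ (rhs at j=4)
  i=5: ✓ (rhs at j=5)
  i=6: ✓ (rhs at j=6)
  i=7: ✗ (no rhs in [7,8])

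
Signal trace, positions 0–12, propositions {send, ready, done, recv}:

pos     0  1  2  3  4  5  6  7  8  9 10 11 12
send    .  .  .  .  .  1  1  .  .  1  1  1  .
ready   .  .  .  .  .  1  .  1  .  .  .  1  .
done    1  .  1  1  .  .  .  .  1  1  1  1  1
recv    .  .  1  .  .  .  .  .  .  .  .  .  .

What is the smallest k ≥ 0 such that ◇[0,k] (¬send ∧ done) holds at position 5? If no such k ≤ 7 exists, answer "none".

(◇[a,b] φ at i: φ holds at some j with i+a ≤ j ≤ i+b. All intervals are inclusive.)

Scan j = 5,6,… for (¬send ∧ done):
  j=5: fails
  j=6: fails
  j=7: fails
  j=8: holds
First hit at j=8, so smallest k = 8-5 = 3.

3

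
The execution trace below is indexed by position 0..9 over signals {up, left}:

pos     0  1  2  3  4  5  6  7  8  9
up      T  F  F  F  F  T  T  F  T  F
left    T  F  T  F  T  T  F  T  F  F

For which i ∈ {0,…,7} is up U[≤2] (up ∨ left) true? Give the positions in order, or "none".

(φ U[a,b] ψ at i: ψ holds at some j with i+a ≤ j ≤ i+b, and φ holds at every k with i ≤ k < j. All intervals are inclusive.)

Evaluate at each i in [0,7]:
  i=0: ✓ (rhs at j=0)
  i=1: ✗ (lhs fails at k=1 before rhs at j=2)
  i=2: ✓ (rhs at j=2)
  i=3: ✗ (lhs fails at k=3 before rhs at j=4)
  i=4: ✓ (rhs at j=4)
  i=5: ✓ (rhs at j=5)
  i=6: ✓ (rhs at j=6)
  i=7: ✓ (rhs at j=7)

0, 2, 4, 5, 6, 7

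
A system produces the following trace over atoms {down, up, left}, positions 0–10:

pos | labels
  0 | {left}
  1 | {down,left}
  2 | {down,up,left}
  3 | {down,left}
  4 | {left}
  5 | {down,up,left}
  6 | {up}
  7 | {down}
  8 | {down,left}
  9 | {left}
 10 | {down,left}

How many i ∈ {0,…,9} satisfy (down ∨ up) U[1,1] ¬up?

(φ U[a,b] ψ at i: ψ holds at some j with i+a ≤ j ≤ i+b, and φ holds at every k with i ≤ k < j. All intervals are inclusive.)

5

Evaluate at each i in [0,9]:
  i=0: ✗ (lhs fails at k=0 before rhs at j=1)
  i=1: ✗ (no rhs in [2,2])
  i=2: ✓ (rhs at j=3; lhs holds on [2,2])
  i=3: ✓ (rhs at j=4; lhs holds on [3,3])
  i=4: ✗ (no rhs in [5,5])
  i=5: ✗ (no rhs in [6,6])
  i=6: ✓ (rhs at j=7; lhs holds on [6,6])
  i=7: ✓ (rhs at j=8; lhs holds on [7,7])
  i=8: ✓ (rhs at j=9; lhs holds on [8,8])
  i=9: ✗ (lhs fails at k=9 before rhs at j=10)
Positions where it holds: {2, 3, 6, 7, 8} → 5.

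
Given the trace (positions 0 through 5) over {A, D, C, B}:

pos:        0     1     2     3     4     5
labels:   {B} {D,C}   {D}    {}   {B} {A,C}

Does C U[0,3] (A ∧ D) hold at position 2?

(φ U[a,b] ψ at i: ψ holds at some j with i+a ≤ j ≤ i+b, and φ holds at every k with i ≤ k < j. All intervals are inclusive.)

Does not hold

Need some j in [2,5] with (A ∧ D), and C at every k in [2,j-1].
  j=2: (A ∧ D) false.
  j=3: (A ∧ D) false.
  j=4: (A ∧ D) false.
  j=5: (A ∧ D) false.
No j in the window works → until fails.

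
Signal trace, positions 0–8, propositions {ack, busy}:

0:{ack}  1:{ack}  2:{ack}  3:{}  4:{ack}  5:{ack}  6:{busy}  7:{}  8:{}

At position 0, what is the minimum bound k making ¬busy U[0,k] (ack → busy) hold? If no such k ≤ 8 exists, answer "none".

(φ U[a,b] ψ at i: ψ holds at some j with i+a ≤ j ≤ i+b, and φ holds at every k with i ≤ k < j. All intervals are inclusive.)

3

Need earliest j ≥ 0 with (ack → busy), and ¬busy at every k in [0,j-1].
  j=0: rhs fails.
  j=1: rhs fails.
  j=2: rhs fails.
  j=3: rhs holds; lhs holds on [0,2]. k = 3.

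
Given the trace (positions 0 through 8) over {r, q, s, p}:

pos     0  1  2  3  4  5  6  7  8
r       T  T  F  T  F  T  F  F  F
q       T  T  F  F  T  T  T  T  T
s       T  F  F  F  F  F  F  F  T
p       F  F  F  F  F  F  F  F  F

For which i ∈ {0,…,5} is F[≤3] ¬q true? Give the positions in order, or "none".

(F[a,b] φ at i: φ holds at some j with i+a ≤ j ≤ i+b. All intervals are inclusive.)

0, 1, 2, 3

Evaluate at each i in [0,5]:
  i=0: ✓ (witness j=2)
  i=1: ✓ (witness j=2)
  i=2: ✓ (witness j=2)
  i=3: ✓ (witness j=3)
  i=4: ✗ (none in [4,7])
  i=5: ✗ (none in [5,8])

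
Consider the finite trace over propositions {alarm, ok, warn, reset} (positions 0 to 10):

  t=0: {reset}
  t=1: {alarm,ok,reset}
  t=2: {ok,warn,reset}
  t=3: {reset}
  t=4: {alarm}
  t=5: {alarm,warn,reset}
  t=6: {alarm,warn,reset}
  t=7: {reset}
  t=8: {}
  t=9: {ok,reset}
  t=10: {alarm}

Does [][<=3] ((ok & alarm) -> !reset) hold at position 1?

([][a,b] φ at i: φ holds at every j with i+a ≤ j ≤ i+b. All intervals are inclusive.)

No

Check ((ok & alarm) -> !reset) at every j in [1,4]:
  j=1: antecedent true; consequent false → ✗
  j=2: antecedent false → ✓
  j=3: antecedent false → ✓
  j=4: antecedent false → ✓
Fails at j=1 → formula fails.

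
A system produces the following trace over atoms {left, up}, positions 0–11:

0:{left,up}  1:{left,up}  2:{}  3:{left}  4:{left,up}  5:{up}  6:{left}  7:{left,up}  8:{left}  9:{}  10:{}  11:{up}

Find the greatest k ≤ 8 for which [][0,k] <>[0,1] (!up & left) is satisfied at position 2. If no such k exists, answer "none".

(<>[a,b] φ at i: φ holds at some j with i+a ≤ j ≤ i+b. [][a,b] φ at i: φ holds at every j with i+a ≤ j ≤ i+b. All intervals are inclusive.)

1

<>[0,1] (!up & left) must hold from j=2 onward; find where it first fails.
  j=2: holds
  j=3: holds
  j=4: fails
Holds on [2,3], so largest k = 1.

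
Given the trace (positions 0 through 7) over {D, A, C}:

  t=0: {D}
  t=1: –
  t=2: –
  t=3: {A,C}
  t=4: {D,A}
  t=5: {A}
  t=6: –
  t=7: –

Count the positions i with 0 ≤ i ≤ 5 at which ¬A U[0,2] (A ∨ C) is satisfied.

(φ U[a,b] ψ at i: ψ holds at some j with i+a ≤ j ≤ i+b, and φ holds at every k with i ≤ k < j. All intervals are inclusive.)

5

Evaluate at each i in [0,5]:
  i=0: ✗ (no rhs in [0,2])
  i=1: ✓ (rhs at j=3; lhs holds on [1,2])
  i=2: ✓ (rhs at j=3; lhs holds on [2,2])
  i=3: ✓ (rhs at j=3)
  i=4: ✓ (rhs at j=4)
  i=5: ✓ (rhs at j=5)
Positions where it holds: {1, 2, 3, 4, 5} → 5.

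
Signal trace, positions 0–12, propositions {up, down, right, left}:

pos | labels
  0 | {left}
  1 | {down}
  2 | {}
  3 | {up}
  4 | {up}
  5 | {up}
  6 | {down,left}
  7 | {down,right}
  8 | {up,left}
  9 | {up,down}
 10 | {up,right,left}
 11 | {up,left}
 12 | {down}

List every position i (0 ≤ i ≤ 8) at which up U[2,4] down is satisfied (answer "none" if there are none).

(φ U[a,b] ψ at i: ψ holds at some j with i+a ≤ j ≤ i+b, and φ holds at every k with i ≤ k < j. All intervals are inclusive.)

3, 4, 8

Evaluate at each i in [0,8]:
  i=0: ✗ (no rhs in [2,4])
  i=1: ✗ (no rhs in [3,5])
  i=2: ✗ (lhs fails at k=2 before rhs at j=6)
  i=3: ✓ (rhs at j=6; lhs holds on [3,5])
  i=4: ✓ (rhs at j=6; lhs holds on [4,5])
  i=5: ✗ (lhs fails at k=6 before rhs at j=7)
  i=6: ✗ (lhs fails at k=6 before rhs at j=9)
  i=7: ✗ (lhs fails at k=7 before rhs at j=9)
  i=8: ✓ (rhs at j=12; lhs holds on [8,11])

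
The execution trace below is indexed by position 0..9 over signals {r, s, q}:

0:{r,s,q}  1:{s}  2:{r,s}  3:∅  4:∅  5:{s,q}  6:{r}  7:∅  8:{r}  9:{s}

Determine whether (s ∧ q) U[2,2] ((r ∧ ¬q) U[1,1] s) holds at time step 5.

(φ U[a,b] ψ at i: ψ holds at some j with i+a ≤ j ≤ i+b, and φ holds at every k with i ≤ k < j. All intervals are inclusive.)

Need some j in [7,7] with ((r ∧ ¬q) U[1,1] s), and (s ∧ q) at every k in [5,j-1].
  j=7: ((r ∧ ¬q) U[1,1] s) — fails.
No j in the window works → until fails.

Does not hold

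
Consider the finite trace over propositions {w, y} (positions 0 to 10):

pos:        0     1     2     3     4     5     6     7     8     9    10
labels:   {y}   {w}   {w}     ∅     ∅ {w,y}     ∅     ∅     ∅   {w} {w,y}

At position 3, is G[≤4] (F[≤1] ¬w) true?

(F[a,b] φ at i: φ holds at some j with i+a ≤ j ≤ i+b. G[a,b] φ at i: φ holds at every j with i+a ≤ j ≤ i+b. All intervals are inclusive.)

Yes

Check F[≤1] ¬w at every j in [3,7]:
  j=3: holds (witness at 3)
  j=4: holds (witness at 4)
  j=5: holds (witness at 6)
  j=6: holds (witness at 6)
  j=7: holds (witness at 7)
All positions satisfy it → formula holds.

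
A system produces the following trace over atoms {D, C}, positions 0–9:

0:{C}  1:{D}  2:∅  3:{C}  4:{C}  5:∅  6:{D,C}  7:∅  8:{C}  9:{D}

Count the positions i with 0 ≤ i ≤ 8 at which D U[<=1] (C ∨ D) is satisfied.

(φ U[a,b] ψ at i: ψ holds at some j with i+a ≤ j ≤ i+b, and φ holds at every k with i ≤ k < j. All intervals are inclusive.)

6

Evaluate at each i in [0,8]:
  i=0: ✓ (rhs at j=0)
  i=1: ✓ (rhs at j=1)
  i=2: ✗ (lhs fails at k=2 before rhs at j=3)
  i=3: ✓ (rhs at j=3)
  i=4: ✓ (rhs at j=4)
  i=5: ✗ (lhs fails at k=5 before rhs at j=6)
  i=6: ✓ (rhs at j=6)
  i=7: ✗ (lhs fails at k=7 before rhs at j=8)
  i=8: ✓ (rhs at j=8)
Positions where it holds: {0, 1, 3, 4, 6, 8} → 6.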